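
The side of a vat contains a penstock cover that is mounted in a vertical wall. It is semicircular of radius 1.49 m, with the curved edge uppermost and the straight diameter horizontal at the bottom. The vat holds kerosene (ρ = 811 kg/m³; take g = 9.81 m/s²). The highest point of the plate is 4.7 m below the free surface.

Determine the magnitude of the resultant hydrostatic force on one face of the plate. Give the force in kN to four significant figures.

F ≈ 154.2 kN

γ = ρg = 811 × 9.81 / 1000 = 7.95591 kN/m³.
The centroid lies 4r/(3π) = 0.632376 m above the diameter, so r − 4r/(3π) = 1.49 − 0.632376 = 0.857624 m below the topmost point, so the centroid depth is h_c = 4.7 + 0.857624 = 5.55762 m.
A = πr²/2 = π × 1.49²/2 = 3.48732 m².
Resultant F = γ·h_c·A = 7.95591 × 5.55762 × 3.48732 = 154.195 kN.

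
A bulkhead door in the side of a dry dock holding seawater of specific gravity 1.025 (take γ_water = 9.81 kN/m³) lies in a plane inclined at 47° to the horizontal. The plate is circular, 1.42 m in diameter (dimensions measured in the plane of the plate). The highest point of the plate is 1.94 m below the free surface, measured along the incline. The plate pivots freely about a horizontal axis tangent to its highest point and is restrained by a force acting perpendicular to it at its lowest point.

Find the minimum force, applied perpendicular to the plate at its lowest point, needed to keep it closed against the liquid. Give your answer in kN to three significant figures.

γ = 1.025 × 9.81 = 10.05525 kN/m³.
Let θ = 47° be the plate's angle to the horizontal; measure y along the incline from where the plane meets the free surface. Vertical depth h = y·sinθ with sinθ = 0.731354.
The centroid is at the centre, 0.71 m below the top of the plate, so y_c = 1.94 + 0.71 = 2.65 m and h_c = 2.65 × 0.731354 = 1.93809 m.
A = π(0.71)² = 1.58368 m².
Resultant F = γ·h_c·A = 10.05525 × 1.93809 × 1.58368 = 30.8627 kN.
I_c = πr⁴/4 = π × 0.71⁴/4 = 0.199583 m⁴.
Centre of pressure: y_p = y_c + I_c/(y_c·A) = 2.65 + 0.199583/(2.65 × 1.58368) = 2.65 + 0.0475565 = 2.69756 m along the plane.
The resultant acts 0.71 + 0.0475565 = 0.757556 m (along the plate) below the hinge at the top edge, so the moment about the hinge is M = F × 0.757556 = 30.8627 × 0.757556 = 23.3802 kN·m.
A normal force at the bottom, 1.42 m from the hinge, must supply this moment: P = 23.3802/1.42 = 16.4649 kN.

P ≈ 16.5 kN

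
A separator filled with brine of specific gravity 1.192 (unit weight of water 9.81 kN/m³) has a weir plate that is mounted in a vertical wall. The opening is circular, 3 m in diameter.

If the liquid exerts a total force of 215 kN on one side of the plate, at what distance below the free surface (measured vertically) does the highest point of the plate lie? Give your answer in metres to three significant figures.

d_top ≈ 1.10 m

γ = 1.192 × 9.81 = 11.69352 kN/m³.
A = π(1.5)² = 7.06858 m².
From F = γ·h_c·A, the centroid depth is h_c = 215/(11.69352 × 7.06858) = 2.60112 m.
The centroid is at the centre, 1.5 m below the top of the plate, so the highest point sits at h_top = 2.60112 − 1.5 = 1.10112 m below the surface.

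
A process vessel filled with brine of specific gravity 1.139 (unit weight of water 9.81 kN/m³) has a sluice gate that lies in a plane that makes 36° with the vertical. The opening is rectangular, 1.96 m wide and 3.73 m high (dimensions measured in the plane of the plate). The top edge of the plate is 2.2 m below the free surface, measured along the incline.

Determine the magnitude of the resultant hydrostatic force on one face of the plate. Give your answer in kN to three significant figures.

γ = 1.139 × 9.81 = 11.17359 kN/m³.
The plate makes 36° with the vertical, i.e. θ = 90° − 36° = 54° to the horizontal. Measuring y along the incline from the free-surface line, vertical depth h = y·sinθ with sinθ = 0.809017.
The centroid lies 3.73/2 = 1.865 m below the top edge, so y_c = 2.2 + 1.865 = 4.065 m and h_c = 4.065 × 0.809017 = 3.28865 m.
A = 1.96 × 3.73 = 7.3108 m².
Resultant F = γ·h_c·A = 11.17359 × 3.28865 × 7.3108 = 268.643 kN.

F ≈ 269 kN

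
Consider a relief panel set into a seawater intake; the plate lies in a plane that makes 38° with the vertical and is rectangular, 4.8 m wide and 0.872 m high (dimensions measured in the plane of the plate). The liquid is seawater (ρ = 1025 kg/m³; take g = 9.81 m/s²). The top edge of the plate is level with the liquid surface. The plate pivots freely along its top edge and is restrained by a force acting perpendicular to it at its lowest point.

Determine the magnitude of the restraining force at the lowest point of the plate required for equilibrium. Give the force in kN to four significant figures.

P ≈ 9.640 kN

γ = ρg = 1025 × 9.81 / 1000 = 10.05525 kN/m³.
The plate makes 38° with the vertical, i.e. θ = 90° − 38° = 52° to the horizontal. Measuring y along the incline from the free-surface line, vertical depth h = y·sinθ with sinθ = 0.788011.
The centroid lies 0.872/2 = 0.436 m below the top edge, so y_c = 0.436 m and h_c = 0.436 × 0.788011 = 0.343573 m.
A = 4.8 × 0.872 = 4.1856 m².
Resultant F = γ·h_c·A = 10.05525 × 0.343573 × 4.1856 = 14.46 kN.
I_c = b·h³/12 = 4.8 × 0.872³/12 = 0.265222 m⁴.
Centre of pressure: y_p = y_c + I_c/(y_c·A) = 0.436 + 0.265222/(0.436 × 4.1856) = 0.436 + 0.145333 = 0.581333 m along the plane.
The resultant acts 0.436 + 0.145333 = 0.581333 m (along the plate) below the hinge at the top edge, so the moment about the hinge is M = F × 0.581333 = 14.46 × 0.581333 = 8.40608 kN·m.
A normal force at the bottom, 0.872 m from the hinge, must supply this moment: P = 8.40608/0.872 = 9.64 kN.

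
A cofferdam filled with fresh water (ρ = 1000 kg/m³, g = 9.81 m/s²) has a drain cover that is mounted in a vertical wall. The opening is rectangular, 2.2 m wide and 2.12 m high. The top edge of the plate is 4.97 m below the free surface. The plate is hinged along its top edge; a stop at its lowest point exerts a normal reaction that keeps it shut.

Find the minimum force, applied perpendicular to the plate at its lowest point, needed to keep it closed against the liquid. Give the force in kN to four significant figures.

γ = ρg = 1000 × 9.81 = 9810 N/m³ = 9.81 kN/m³.
The centroid lies 2.12/2 = 1.06 m below the top edge, so the centroid depth is h_c = 4.97 + 1.06 = 6.03 m.
A = 2.2 × 2.12 = 4.664 m².
Resultant F = γ·h_c·A = 9.81 × 6.03 × 4.664 = 275.896 kN.
I_c = b·h³/12 = 2.2 × 2.12³/12 = 1.74682 m⁴.
Centre of pressure: y_p = y_c + I_c/(y_c·A) = 6.03 + 1.74682/(6.03 × 4.664) = 6.03 + 0.0621115 = 6.09211 m along the plane.
The resultant acts 1.06 + 0.0621115 = 1.12211 m (along the plate) below the hinge at the top edge, so the moment about the hinge is M = F × 1.12211 = 275.896 × 1.12211 = 309.586 kN·m.
A normal force at the bottom, 2.12 m from the hinge, must supply this moment: P = 309.586/2.12 = 146.031 kN.

P ≈ 146.0 kN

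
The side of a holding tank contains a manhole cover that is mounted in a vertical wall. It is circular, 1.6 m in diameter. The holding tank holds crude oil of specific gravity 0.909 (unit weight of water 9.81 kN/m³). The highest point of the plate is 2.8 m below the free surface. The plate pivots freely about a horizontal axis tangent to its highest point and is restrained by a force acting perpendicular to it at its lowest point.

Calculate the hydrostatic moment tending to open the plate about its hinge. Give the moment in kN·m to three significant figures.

M ≈ 54.5 kN·m

γ = 0.909 × 9.81 = 8.91729 kN/m³.
The centroid is at the centre, 0.8 m below the top of the plate, so the centroid depth is h_c = 2.8 + 0.8 = 3.6 m.
A = π(0.8)² = 2.01062 m².
Resultant F = γ·h_c·A = 8.91729 × 3.6 × 2.01062 = 64.5454 kN.
I_c = πr⁴/4 = π × 0.8⁴/4 = 0.321699 m⁴.
Centre of pressure: y_p = y_c + I_c/(y_c·A) = 3.6 + 0.321699/(3.6 × 2.01062) = 3.6 + 0.0444444 = 3.64444 m along the plane.
The resultant acts 0.8 + 0.0444444 = 0.844444 m (along the plate) below the hinge at the top edge, so the moment about the hinge is M = F × 0.844444 = 64.5454 × 0.844444 = 54.505 kN·m.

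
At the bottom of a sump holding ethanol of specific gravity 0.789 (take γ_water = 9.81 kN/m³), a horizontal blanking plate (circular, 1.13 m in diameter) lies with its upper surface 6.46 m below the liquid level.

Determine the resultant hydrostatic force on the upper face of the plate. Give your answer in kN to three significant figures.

F ≈ 50.1 kN

γ = 0.789 × 9.81 = 7.74009 kN/m³.
The plate is horizontal, so pressure is uniform at p = γ·h = 7.74009 × 6.46 = 50.001 kN/m².
A = π(0.565)² = 1.00287 m².
F = p·A = 50.001 × 1.00287 = 50.1445 kN.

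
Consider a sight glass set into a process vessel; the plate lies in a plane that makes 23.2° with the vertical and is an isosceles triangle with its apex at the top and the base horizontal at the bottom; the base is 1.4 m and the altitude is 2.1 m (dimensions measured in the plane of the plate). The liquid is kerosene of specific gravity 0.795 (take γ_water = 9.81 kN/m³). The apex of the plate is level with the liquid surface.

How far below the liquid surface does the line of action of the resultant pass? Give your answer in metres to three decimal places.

h_p = 1.448 m

γ = 0.795 × 9.81 = 7.79895 kN/m³.
The plate makes 23.2° with the vertical, i.e. θ = 90° − 23.2° = 66.8° to the horizontal. Measuring y along the incline from the free-surface line, vertical depth h = y·sinθ with sinθ = 0.919135.
With the apex up, the centroid sits 2h/3 = 2 × 2.1/3 = 1.4 m below the apex, so y_c = 1.4 m and h_c = 1.4 × 0.919135 = 1.28679 m.
A = ½ × 1.4 × 2.1 = 1.47 m².
Resultant F = γ·h_c·A = 7.79895 × 1.28679 × 1.47 = 14.7523 kN.
I_c = b·h³/36 = 1.4 × 2.1³/36 = 0.36015 m⁴.
Centre of pressure: y_p = y_c + I_c/(y_c·A) = 1.4 + 0.36015/(1.4 × 1.47) = 1.4 + 0.175 = 1.575 m along the plane.
Vertically, h_p = y_p·sinθ = 1.575 × 0.919135 = 1.44764 m.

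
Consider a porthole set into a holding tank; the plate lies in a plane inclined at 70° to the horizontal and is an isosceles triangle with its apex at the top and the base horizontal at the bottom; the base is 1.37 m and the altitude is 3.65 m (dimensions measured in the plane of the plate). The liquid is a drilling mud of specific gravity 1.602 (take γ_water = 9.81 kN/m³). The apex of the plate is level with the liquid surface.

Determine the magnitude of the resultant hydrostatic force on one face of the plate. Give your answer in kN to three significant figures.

γ = 1.602 × 9.81 = 15.71562 kN/m³.
Let θ = 70° be the plate's angle to the horizontal; measure y along the incline from where the plane meets the free surface. Vertical depth h = y·sinθ with sinθ = 0.939693.
With the apex up, the centroid sits 2h/3 = 2 × 3.65/3 = 2.43333 m below the apex, so y_c = 2.43333 m and h_c = 2.43333 × 0.939693 = 2.28658 m.
A = ½ × 1.37 × 3.65 = 2.50025 m².
Resultant F = γ·h_c·A = 15.71562 × 2.28658 × 2.50025 = 89.8465 kN.

F ≈ 89.8 kN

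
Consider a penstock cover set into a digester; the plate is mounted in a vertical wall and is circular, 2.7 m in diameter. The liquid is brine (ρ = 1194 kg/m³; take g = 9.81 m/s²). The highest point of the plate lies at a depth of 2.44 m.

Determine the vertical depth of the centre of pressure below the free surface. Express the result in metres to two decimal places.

γ = ρg = 1194 × 9.81 / 1000 = 11.71314 kN/m³.
The centroid is at the centre, 1.35 m below the top of the plate, so the centroid depth is h_c = 2.44 + 1.35 = 3.79 m.
A = π(1.35)² = 5.72555 m².
Resultant F = γ·h_c·A = 11.71314 × 3.79 × 5.72555 = 254.173 kN.
I_c = πr⁴/4 = π × 1.35⁴/4 = 2.6087 m⁴.
Centre of pressure: y_p = y_c + I_c/(y_c·A) = 3.79 + 2.6087/(3.79 × 5.72555) = 3.79 + 0.120218 = 3.91022 m along the plane.

h_p = 3.91 m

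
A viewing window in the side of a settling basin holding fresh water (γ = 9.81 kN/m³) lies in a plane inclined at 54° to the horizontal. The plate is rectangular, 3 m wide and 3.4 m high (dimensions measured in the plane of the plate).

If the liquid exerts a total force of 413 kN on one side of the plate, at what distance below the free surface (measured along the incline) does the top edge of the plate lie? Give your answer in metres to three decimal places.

y_top ≈ 3.402 m

γ = 9.81 kN/m³.
A = 3 × 3.4 = 10.2 m².
From F = γ·h_c·A, the centroid depth is h_c = 413/(9.81 × 10.2) = 4.12744 m.
Let θ = 54° be the plate's angle to the horizontal; measure y along the incline from where the plane meets the free surface. Vertical depth h = y·sinθ with sinθ = 0.809017.
Along the incline, y_c = h_c/sinθ = 4.12744/0.809017 = 5.1018 m.
The centroid lies 3.4/2 = 1.7 m below the top edge, so the top edge sits at y_top = 5.1018 − 1.7 = 3.4018 m along the incline.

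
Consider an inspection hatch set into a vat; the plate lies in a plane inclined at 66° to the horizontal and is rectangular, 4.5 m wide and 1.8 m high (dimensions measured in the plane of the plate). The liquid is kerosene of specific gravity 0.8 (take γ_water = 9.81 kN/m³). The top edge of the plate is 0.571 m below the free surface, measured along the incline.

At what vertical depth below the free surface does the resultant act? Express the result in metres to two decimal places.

h_p = 1.51 m

γ = 0.8 × 9.81 = 7.848 kN/m³.
Let θ = 66° be the plate's angle to the horizontal; measure y along the incline from where the plane meets the free surface. Vertical depth h = y·sinθ with sinθ = 0.913545.
The centroid lies 1.8/2 = 0.9 m below the top edge, so y_c = 0.571 + 0.9 = 1.471 m and h_c = 1.471 × 0.913545 = 1.34382 m.
A = 4.5 × 1.8 = 8.1 m².
Resultant F = γ·h_c·A = 7.848 × 1.34382 × 8.1 = 85.425 kN.
I_c = b·h³/12 = 4.5 × 1.8³/12 = 2.187 m⁴.
Centre of pressure: y_p = y_c + I_c/(y_c·A) = 1.471 + 2.187/(1.471 × 8.1) = 1.471 + 0.183549 = 1.65455 m along the plane.
Vertically, h_p = y_p·sinθ = 1.65455 × 0.913545 = 1.51151 m.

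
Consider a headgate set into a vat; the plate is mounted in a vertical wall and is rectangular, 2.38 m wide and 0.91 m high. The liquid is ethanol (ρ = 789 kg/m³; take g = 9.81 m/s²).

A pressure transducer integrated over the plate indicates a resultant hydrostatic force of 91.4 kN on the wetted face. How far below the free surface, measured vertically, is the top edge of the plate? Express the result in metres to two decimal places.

d_top ≈ 5.00 m

γ = ρg = 789 × 9.81 / 1000 = 7.74009 kN/m³.
A = 2.38 × 0.91 = 2.1658 m².
From F = γ·h_c·A, the centroid depth is h_c = 91.4/(7.74009 × 2.1658) = 5.45233 m.
The centroid lies 0.91/2 = 0.455 m below the top edge, so the top edge sits at h_top = 5.45233 − 0.455 = 4.99733 m below the surface.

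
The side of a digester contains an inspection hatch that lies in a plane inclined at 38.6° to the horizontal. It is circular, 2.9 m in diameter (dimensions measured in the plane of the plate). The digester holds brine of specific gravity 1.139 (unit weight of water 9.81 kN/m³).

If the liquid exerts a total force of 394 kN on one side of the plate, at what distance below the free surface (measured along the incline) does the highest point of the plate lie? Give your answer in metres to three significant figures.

γ = 1.139 × 9.81 = 11.17359 kN/m³.
A = π(1.45)² = 6.6052 m².
From F = γ·h_c·A, the centroid depth is h_c = 394/(11.17359 × 6.6052) = 5.33848 m.
Let θ = 38.6° be the plate's angle to the horizontal; measure y along the incline from where the plane meets the free surface. Vertical depth h = y·sinθ with sinθ = 0.623880.
Along the incline, y_c = h_c/sinθ = 5.33848/0.623880 = 8.5569 m.
The centroid is at the centre, 1.45 m below the top of the plate, so the highest point sits at y_top = 8.5569 − 1.45 = 7.1069 m along the incline.

y_top ≈ 7.11 m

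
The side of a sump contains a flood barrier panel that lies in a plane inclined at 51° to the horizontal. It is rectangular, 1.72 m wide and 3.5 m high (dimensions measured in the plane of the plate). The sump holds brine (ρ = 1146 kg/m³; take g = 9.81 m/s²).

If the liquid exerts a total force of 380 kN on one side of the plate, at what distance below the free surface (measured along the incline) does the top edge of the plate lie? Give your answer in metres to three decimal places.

γ = ρg = 1146 × 9.81 / 1000 = 11.24226 kN/m³.
A = 1.72 × 3.5 = 6.02 m².
From F = γ·h_c·A, the centroid depth is h_c = 380/(11.24226 × 6.02) = 5.61479 m.
Let θ = 51° be the plate's angle to the horizontal; measure y along the incline from where the plane meets the free surface. Vertical depth h = y·sinθ with sinθ = 0.777146.
Along the incline, y_c = h_c/sinθ = 5.61479/0.777146 = 7.22488 m.
The centroid lies 3.5/2 = 1.75 m below the top edge, so the top edge sits at y_top = 7.22488 − 1.75 = 5.47488 m along the incline.

y_top ≈ 5.475 m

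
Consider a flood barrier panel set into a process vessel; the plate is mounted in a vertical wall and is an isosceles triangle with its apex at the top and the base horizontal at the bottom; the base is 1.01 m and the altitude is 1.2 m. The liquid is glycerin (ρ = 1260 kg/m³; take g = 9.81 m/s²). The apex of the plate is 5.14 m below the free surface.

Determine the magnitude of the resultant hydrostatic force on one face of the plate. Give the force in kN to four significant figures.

F ≈ 44.49 kN

γ = ρg = 1260 × 9.81 / 1000 = 12.3606 kN/m³.
With the apex up, the centroid sits 2h/3 = 2 × 1.2/3 = 0.8 m below the apex, so the centroid depth is h_c = 5.14 + 0.8 = 5.94 m.
A = ½ × 1.01 × 1.2 = 0.606 m².
Resultant F = γ·h_c·A = 12.3606 × 5.94 × 0.606 = 44.4937 kN.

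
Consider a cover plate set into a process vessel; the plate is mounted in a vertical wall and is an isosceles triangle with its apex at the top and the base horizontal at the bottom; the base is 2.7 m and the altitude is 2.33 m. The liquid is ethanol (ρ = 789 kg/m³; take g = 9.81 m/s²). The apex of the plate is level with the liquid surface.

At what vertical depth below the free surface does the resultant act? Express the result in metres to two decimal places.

h_p = 1.75 m

γ = ρg = 789 × 9.81 / 1000 = 7.74009 kN/m³.
With the apex up, the centroid sits 2h/3 = 2 × 2.33/3 = 1.55333 m below the apex, so the centroid depth is h_c = 1.55333 m.
A = ½ × 2.7 × 2.33 = 3.1455 m².
Resultant F = γ·h_c·A = 7.74009 × 1.55333 × 3.1455 = 37.8181 kN.
I_c = b·h³/36 = 2.7 × 2.33³/36 = 0.9487 m⁴.
Centre of pressure: y_p = y_c + I_c/(y_c·A) = 1.55333 + 0.9487/(1.55333 × 3.1455) = 1.55333 + 0.194167 = 1.7475 m along the plane.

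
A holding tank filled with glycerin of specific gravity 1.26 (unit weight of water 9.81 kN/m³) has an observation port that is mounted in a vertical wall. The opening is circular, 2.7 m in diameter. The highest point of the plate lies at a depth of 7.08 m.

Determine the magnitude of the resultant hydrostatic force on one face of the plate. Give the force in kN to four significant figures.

γ = 1.26 × 9.81 = 12.3606 kN/m³.
The centroid is at the centre, 1.35 m below the top of the plate, so the centroid depth is h_c = 7.08 + 1.35 = 8.43 m.
A = π(1.35)² = 5.72555 m².
Resultant F = γ·h_c·A = 12.3606 × 8.43 × 5.72555 = 596.601 kN.

F ≈ 596.6 kN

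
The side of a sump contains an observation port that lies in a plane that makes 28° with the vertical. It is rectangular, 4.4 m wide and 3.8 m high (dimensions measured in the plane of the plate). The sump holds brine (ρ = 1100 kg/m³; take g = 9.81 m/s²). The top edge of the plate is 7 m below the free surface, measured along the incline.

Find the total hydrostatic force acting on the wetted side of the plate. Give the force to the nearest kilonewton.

γ = ρg = 1100 × 9.81 / 1000 = 10.791 kN/m³.
The plate makes 28° with the vertical, i.e. θ = 90° − 28° = 62° to the horizontal. Measuring y along the incline from the free-surface line, vertical depth h = y·sinθ with sinθ = 0.882948.
The centroid lies 3.8/2 = 1.9 m below the top edge, so y_c = 7 + 1.9 = 8.9 m and h_c = 8.9 × 0.882948 = 7.85824 m.
A = 4.4 × 3.8 = 16.72 m².
Resultant F = γ·h_c·A = 10.791 × 7.85824 × 16.72 = 1417.83 kN.

F ≈ 1418 kN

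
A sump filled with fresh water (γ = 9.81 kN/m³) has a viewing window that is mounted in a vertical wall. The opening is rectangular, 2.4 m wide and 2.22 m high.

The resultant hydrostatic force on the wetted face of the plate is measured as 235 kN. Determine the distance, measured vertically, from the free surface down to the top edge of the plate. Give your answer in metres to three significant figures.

γ = 9.81 kN/m³.
A = 2.4 × 2.22 = 5.328 m².
From F = γ·h_c·A, the centroid depth is h_c = 235/(9.81 × 5.328) = 4.49609 m.
The centroid lies 2.22/2 = 1.11 m below the top edge, so the top edge sits at h_top = 4.49609 − 1.11 = 3.38609 m below the surface.

d_top ≈ 3.39 m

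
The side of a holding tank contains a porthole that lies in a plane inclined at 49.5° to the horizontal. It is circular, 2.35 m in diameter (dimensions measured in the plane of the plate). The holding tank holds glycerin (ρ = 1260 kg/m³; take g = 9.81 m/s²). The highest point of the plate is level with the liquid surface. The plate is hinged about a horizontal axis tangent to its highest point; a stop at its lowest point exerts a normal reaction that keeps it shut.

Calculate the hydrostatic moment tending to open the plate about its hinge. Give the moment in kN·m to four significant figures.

M ≈ 70.36 kN·m

γ = ρg = 1260 × 9.81 / 1000 = 12.3606 kN/m³.
Let θ = 49.5° be the plate's angle to the horizontal; measure y along the incline from where the plane meets the free surface. Vertical depth h = y·sinθ with sinθ = 0.760406.
The centroid is at the centre, 1.175 m below the top of the plate, so y_c = 1.175 m and h_c = 1.175 × 0.760406 = 0.893477 m.
A = π(1.175)² = 4.33736 m².
Resultant F = γ·h_c·A = 12.3606 × 0.893477 × 4.33736 = 47.9014 kN.
I_c = πr⁴/4 = π × 1.175⁴/4 = 1.49707 m⁴.
Centre of pressure: y_p = y_c + I_c/(y_c·A) = 1.175 + 1.49707/(1.175 × 4.33736) = 1.175 + 0.293751 = 1.46875 m along the plane.
The resultant acts 1.175 + 0.293751 = 1.46875 m (along the plate) below the hinge at the top edge, so the moment about the hinge is M = F × 1.46875 = 47.9014 × 1.46875 = 70.3552 kN·m.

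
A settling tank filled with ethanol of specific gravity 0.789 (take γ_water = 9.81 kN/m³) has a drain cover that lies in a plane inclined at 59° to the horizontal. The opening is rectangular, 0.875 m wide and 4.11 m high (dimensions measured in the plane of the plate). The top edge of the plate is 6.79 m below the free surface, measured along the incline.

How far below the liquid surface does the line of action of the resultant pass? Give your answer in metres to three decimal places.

h_p = 7.718 m

γ = 0.789 × 9.81 = 7.74009 kN/m³.
Let θ = 59° be the plate's angle to the horizontal; measure y along the incline from where the plane meets the free surface. Vertical depth h = y·sinθ with sinθ = 0.857167.
The centroid lies 4.11/2 = 2.055 m below the top edge, so y_c = 6.79 + 2.055 = 8.845 m and h_c = 8.845 × 0.857167 = 7.58164 m.
A = 0.875 × 4.11 = 3.59625 m².
Resultant F = γ·h_c·A = 7.74009 × 7.58164 × 3.59625 = 211.037 kN.
I_c = b·h³/12 = 0.875 × 4.11³/12 = 5.06235 m⁴.
Centre of pressure: y_p = y_c + I_c/(y_c·A) = 8.845 + 5.06235/(8.845 × 3.59625) = 8.845 + 0.159149 = 9.00415 m along the plane.
Vertically, h_p = y_p·sinθ = 9.00415 × 0.857167 = 7.71806 m.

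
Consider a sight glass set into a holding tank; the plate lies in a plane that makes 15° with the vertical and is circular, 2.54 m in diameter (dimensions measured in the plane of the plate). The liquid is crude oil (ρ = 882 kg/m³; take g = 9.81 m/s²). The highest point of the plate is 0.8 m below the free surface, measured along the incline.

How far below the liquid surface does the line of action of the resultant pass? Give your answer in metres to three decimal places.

γ = ρg = 882 × 9.81 / 1000 = 8.65242 kN/m³.
The plate makes 15° with the vertical, i.e. θ = 90° − 15° = 75° to the horizontal. Measuring y along the incline from the free-surface line, vertical depth h = y·sinθ with sinθ = 0.965926.
The centroid is at the centre, 1.27 m below the top of the plate, so y_c = 0.8 + 1.27 = 2.07 m and h_c = 2.07 × 0.965926 = 1.99947 m.
A = π(1.27)² = 5.06707 m².
Resultant F = γ·h_c·A = 8.65242 × 1.99947 × 5.06707 = 87.6616 kN.
I_c = πr⁴/4 = π × 1.27⁴/4 = 2.04317 m⁴.
Centre of pressure: y_p = y_c + I_c/(y_c·A) = 2.07 + 2.04317/(2.07 × 5.06707) = 2.07 + 0.194795 = 2.26479 m along the plane.
Vertically, h_p = y_p·sinθ = 2.26479 × 0.965926 = 2.18762 m.

h_p = 2.188 m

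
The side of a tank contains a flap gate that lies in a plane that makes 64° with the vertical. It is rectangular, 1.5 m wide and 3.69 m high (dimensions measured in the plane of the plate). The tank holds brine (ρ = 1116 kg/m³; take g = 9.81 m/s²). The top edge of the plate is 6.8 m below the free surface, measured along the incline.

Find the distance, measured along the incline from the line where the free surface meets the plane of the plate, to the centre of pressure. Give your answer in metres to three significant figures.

γ = ρg = 1116 × 9.81 / 1000 = 10.94796 kN/m³.
The plate makes 64° with the vertical, i.e. θ = 90° − 64° = 26° to the horizontal. Measuring y along the incline from the free-surface line, vertical depth h = y·sinθ with sinθ = 0.438371.
The centroid lies 3.69/2 = 1.845 m below the top edge, so y_c = 6.8 + 1.845 = 8.645 m and h_c = 8.645 × 0.438371 = 3.78972 m.
A = 1.5 × 3.69 = 5.535 m².
Resultant F = γ·h_c·A = 10.94796 × 3.78972 × 5.535 = 229.646 kN.
I_c = b·h³/12 = 1.5 × 3.69³/12 = 6.28043 m⁴.
Centre of pressure: y_p = y_c + I_c/(y_c·A) = 8.645 + 6.28043/(8.645 × 5.535) = 8.645 + 0.131252 = 8.77625 m along the plane.

y_p = 8.78 m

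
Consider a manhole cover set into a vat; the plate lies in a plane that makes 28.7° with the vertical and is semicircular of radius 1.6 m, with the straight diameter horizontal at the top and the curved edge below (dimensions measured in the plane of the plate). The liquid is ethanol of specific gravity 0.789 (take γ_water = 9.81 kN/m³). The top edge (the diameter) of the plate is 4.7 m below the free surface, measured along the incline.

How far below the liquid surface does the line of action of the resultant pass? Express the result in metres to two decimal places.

γ = 0.789 × 9.81 = 7.74009 kN/m³.
The plate makes 28.7° with the vertical, i.e. θ = 90° − 28.7° = 61.3° to the horizontal. Measuring y along the incline from the free-surface line, vertical depth h = y·sinθ with sinθ = 0.877146.
The centroid of a semicircle lies 4r/(3π) = 0.679061 m from the diameter, here below the top edge, so y_c = 4.7 + 0.679061 = 5.37906 m and h_c = 5.37906 × 0.877146 = 4.71822 m.
A = πr²/2 = π × 1.6²/2 = 4.02124 m².
Resultant F = γ·h_c·A = 7.74009 × 4.71822 × 4.02124 = 146.853 kN.
I_c = (π/8 − 8/(9π))·r⁴ = 0.109757 × 1.6⁴ = 0.719303 m⁴.
Centre of pressure: y_p = y_c + I_c/(y_c·A) = 5.37906 + 0.719303/(5.37906 × 4.02124) = 5.37906 + 0.0332541 = 5.41231 m along the plane.
Vertically, h_p = y_p·sinθ = 5.41231 × 0.877146 = 4.74739 m.

h_p = 4.75 m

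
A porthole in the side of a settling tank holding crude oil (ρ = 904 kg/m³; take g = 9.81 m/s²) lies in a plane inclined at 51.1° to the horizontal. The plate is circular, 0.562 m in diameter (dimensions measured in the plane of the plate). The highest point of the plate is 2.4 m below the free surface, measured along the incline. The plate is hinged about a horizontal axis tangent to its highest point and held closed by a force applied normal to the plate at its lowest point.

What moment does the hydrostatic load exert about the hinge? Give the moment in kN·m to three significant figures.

γ = ρg = 904 × 9.81 / 1000 = 8.86824 kN/m³.
Let θ = 51.1° be the plate's angle to the horizontal; measure y along the incline from where the plane meets the free surface. Vertical depth h = y·sinθ with sinθ = 0.778243.
The centroid is at the centre, 0.281 m below the top of the plate, so y_c = 2.4 + 0.281 = 2.681 m and h_c = 2.681 × 0.778243 = 2.08647 m.
A = π(0.281)² = 0.248063 m².
Resultant F = γ·h_c·A = 8.86824 × 2.08647 × 0.248063 = 4.58999 kN.
I_c = πr⁴/4 = π × 0.281⁴/4 = 0.00489683 m⁴.
Centre of pressure: y_p = y_c + I_c/(y_c·A) = 2.681 + 0.00489683/(2.681 × 0.248063) = 2.681 + 0.00736302 = 2.68836 m along the plane.
The resultant acts 0.281 + 0.00736302 = 0.288363 m (along the plate) below the hinge at the top edge, so the moment about the hinge is M = F × 0.288363 = 4.58999 × 0.288363 = 1.32358 kN·m.

M ≈ 1.32 kN·m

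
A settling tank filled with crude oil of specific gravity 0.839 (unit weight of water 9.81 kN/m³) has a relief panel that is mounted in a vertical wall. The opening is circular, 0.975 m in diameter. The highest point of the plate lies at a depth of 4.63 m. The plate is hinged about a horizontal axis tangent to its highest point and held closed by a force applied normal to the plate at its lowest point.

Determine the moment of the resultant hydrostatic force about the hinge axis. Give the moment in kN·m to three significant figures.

γ = 0.839 × 9.81 = 8.23059 kN/m³.
The centroid is at the centre, 0.4875 m below the top of the plate, so the centroid depth is h_c = 4.63 + 0.4875 = 5.1175 m.
A = π(0.4875)² = 0.746619 m².
Resultant F = γ·h_c·A = 8.23059 × 5.1175 × 0.746619 = 31.4476 kN.
I_c = πr⁴/4 = π × 0.4875⁴/4 = 0.0443597 m⁴.
Centre of pressure: y_p = y_c + I_c/(y_c·A) = 5.1175 + 0.0443597/(5.1175 × 0.746619) = 5.1175 + 0.01161 = 5.12911 m along the plane.
The resultant acts 0.4875 + 0.01161 = 0.49911 m (along the plate) below the hinge at the top edge, so the moment about the hinge is M = F × 0.49911 = 31.4476 × 0.49911 = 15.6958 kN·m.

M ≈ 15.7 kN·m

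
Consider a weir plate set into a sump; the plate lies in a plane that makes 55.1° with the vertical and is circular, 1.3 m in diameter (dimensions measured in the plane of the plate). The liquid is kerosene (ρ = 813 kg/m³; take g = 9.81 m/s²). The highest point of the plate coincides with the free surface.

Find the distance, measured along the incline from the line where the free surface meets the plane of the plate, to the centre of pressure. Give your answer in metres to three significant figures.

y_p = 0.813 m

γ = ρg = 813 × 9.81 / 1000 = 7.97553 kN/m³.
The plate makes 55.1° with the vertical, i.e. θ = 90° − 55.1° = 34.9° to the horizontal. Measuring y along the incline from the free-surface line, vertical depth h = y·sinθ with sinθ = 0.572146.
The centroid is at the centre, 0.65 m below the top of the plate, so y_c = 0.65 m and h_c = 0.65 × 0.572146 = 0.371895 m.
A = π(0.65)² = 1.32732 m².
Resultant F = γ·h_c·A = 7.97553 × 0.371895 × 1.32732 = 3.93691 kN.
I_c = πr⁴/4 = π × 0.65⁴/4 = 0.140198 m⁴.
Centre of pressure: y_p = y_c + I_c/(y_c·A) = 0.65 + 0.140198/(0.65 × 1.32732) = 0.65 + 0.1625 = 0.8125 m along the plane.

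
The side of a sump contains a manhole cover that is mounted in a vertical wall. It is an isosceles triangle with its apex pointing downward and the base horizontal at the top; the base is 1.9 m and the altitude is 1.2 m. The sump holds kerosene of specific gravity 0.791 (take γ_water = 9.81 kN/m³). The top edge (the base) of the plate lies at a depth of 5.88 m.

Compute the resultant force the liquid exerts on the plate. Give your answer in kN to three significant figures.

γ = 0.791 × 9.81 = 7.75971 kN/m³.
With the apex down, the centroid sits h/3 = 1.2/3 = 0.4 m below the base (the top edge), so the centroid depth is h_c = 5.88 + 0.4 = 6.28 m.
A = ½ × 1.9 × 1.2 = 1.14 m².
Resultant F = γ·h_c·A = 7.75971 × 6.28 × 1.14 = 55.5533 kN.

F ≈ 55.6 kN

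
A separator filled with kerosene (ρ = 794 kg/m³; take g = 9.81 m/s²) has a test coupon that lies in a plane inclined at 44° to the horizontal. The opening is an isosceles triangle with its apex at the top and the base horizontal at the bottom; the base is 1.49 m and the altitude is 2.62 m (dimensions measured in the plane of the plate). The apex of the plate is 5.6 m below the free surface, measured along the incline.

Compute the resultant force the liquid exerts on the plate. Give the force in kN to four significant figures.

F ≈ 77.59 kN

γ = ρg = 794 × 9.81 / 1000 = 7.78914 kN/m³.
Let θ = 44° be the plate's angle to the horizontal; measure y along the incline from where the plane meets the free surface. Vertical depth h = y·sinθ with sinθ = 0.694658.
With the apex up, the centroid sits 2h/3 = 2 × 2.62/3 = 1.74667 m below the apex, so y_c = 5.6 + 1.74667 = 7.34667 m and h_c = 7.34667 × 0.694658 = 5.10342 m.
A = ½ × 1.49 × 2.62 = 1.9519 m².
Resultant F = γ·h_c·A = 7.78914 × 5.10342 × 1.9519 = 77.5905 kN.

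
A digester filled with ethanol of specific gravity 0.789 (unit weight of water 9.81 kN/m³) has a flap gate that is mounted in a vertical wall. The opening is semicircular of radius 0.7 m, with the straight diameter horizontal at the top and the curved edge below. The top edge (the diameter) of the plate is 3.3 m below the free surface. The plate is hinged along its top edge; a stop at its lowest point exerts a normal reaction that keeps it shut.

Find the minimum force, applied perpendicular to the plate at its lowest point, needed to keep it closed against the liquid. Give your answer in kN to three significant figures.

γ = 0.789 × 9.81 = 7.74009 kN/m³.
The centroid of a semicircle lies 4r/(3π) = 0.297089 m from the diameter, here below the top edge, so the centroid depth is h_c = 3.3 + 0.297089 = 3.59709 m.
A = πr²/2 = π × 0.7²/2 = 0.76969 m².
Resultant F = γ·h_c·A = 7.74009 × 3.59709 × 0.76969 = 21.4296 kN.
I_c = (π/8 − 8/(9π))·r⁴ = 0.109757 × 0.7⁴ = 0.0263527 m⁴.
Centre of pressure: y_p = y_c + I_c/(y_c·A) = 3.59709 + 0.0263527/(3.59709 × 0.76969) = 3.59709 + 0.00951827 = 3.60661 m along the plane.
The resultant acts 0.297089 + 0.00951827 = 0.306607 m (along the plate) below the hinge at the top edge, so the moment about the hinge is M = F × 0.306607 = 21.4296 × 0.306607 = 6.57047 kN·m.
A normal force at the bottom, 0.7 m from the hinge, must supply this moment: P = 6.57047/0.7 = 9.38639 kN.

P ≈ 9.39 kN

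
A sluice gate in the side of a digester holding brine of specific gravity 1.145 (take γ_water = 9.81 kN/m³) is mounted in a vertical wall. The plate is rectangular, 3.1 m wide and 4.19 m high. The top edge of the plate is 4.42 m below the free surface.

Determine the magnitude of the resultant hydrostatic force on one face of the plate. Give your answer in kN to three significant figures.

γ = 1.145 × 9.81 = 11.23245 kN/m³.
The centroid lies 4.19/2 = 2.095 m below the top edge, so the centroid depth is h_c = 4.42 + 2.095 = 6.515 m.
A = 3.1 × 4.19 = 12.989 m².
Resultant F = γ·h_c·A = 11.23245 × 6.515 × 12.989 = 950.527 kN.

F ≈ 951 kN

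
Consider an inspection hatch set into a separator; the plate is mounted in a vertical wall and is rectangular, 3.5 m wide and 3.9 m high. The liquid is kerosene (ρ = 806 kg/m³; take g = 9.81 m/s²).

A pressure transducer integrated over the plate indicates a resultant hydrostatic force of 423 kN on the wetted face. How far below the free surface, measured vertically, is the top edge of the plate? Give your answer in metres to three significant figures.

γ = ρg = 806 × 9.81 / 1000 = 7.90686 kN/m³.
A = 3.5 × 3.9 = 13.65 m².
From F = γ·h_c·A, the centroid depth is h_c = 423/(7.90686 × 13.65) = 3.91926 m.
The centroid lies 3.9/2 = 1.95 m below the top edge, so the top edge sits at h_top = 3.91926 − 1.95 = 1.96926 m below the surface.

d_top ≈ 1.97 m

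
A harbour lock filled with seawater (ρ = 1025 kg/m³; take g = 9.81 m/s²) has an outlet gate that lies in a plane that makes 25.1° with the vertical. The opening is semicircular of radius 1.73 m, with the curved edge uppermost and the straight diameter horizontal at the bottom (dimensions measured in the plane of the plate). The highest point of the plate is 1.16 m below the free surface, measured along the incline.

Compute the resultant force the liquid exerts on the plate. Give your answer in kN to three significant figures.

F ≈ 92.3 kN

γ = ρg = 1025 × 9.81 / 1000 = 10.05525 kN/m³.
The plate makes 25.1° with the vertical, i.e. θ = 90° − 25.1° = 64.9° to the horizontal. Measuring y along the incline from the free-surface line, vertical depth h = y·sinθ with sinθ = 0.905569.
The centroid lies 4r/(3π) = 0.734235 m above the diameter, so r − 4r/(3π) = 1.73 − 0.734235 = 0.995765 m below the topmost point, so y_c = 1.16 + 0.995765 = 2.15576 m and h_c = 2.15576 × 0.905569 = 1.95219 m.
A = πr²/2 = π × 1.73²/2 = 4.70124 m².
Resultant F = γ·h_c·A = 10.05525 × 1.95219 × 4.70124 = 92.2842 kN.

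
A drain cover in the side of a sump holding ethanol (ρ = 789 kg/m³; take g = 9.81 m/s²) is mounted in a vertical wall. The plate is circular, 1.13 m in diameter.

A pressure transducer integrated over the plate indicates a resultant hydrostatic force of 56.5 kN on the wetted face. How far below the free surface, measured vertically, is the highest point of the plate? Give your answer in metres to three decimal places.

d_top ≈ 6.714 m

γ = ρg = 789 × 9.81 / 1000 = 7.74009 kN/m³.
A = π(0.565)² = 1.00287 m².
From F = γ·h_c·A, the centroid depth is h_c = 56.5/(7.74009 × 1.00287) = 7.27877 m.
The centroid is at the centre, 0.565 m below the top of the plate, so the highest point sits at h_top = 7.27877 − 0.565 = 6.71377 m below the surface.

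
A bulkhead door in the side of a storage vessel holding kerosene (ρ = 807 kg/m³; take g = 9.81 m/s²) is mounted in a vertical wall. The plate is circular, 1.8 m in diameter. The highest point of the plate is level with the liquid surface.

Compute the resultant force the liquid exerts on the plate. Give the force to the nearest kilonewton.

γ = ρg = 807 × 9.81 / 1000 = 7.91667 kN/m³.
The centroid is at the centre, 0.9 m below the top of the plate, so the centroid depth is h_c = 0.9 m.
A = π(0.9)² = 2.54469 m².
Resultant F = γ·h_c·A = 7.91667 × 0.9 × 2.54469 = 18.1309 kN.

F ≈ 18 kN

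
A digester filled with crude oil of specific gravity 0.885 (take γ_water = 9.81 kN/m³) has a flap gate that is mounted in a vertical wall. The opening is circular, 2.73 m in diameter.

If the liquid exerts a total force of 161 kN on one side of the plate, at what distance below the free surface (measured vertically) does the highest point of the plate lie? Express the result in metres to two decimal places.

d_top ≈ 1.80 m

γ = 0.885 × 9.81 = 8.68185 kN/m³.
A = π(1.365)² = 5.85349 m².
From F = γ·h_c·A, the centroid depth is h_c = 161/(8.68185 × 5.85349) = 3.1681 m.
The centroid is at the centre, 1.365 m below the top of the plate, so the highest point sits at h_top = 3.1681 − 1.365 = 1.8031 m below the surface.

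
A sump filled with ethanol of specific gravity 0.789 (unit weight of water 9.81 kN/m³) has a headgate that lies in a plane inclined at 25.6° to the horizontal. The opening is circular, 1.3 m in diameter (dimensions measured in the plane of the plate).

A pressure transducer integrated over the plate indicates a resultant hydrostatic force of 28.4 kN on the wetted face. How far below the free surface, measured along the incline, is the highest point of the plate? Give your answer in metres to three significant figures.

γ = 0.789 × 9.81 = 7.74009 kN/m³.
A = π(0.65)² = 1.32732 m².
From F = γ·h_c·A, the centroid depth is h_c = 28.4/(7.74009 × 1.32732) = 2.76437 m.
Let θ = 25.6° be the plate's angle to the horizontal; measure y along the incline from where the plane meets the free surface. Vertical depth h = y·sinθ with sinθ = 0.432086.
Along the incline, y_c = h_c/sinθ = 2.76437/0.432086 = 6.39773 m.
The centroid is at the centre, 0.65 m below the top of the plate, so the highest point sits at y_top = 6.39773 − 0.65 = 5.74773 m along the incline.

y_top ≈ 5.75 m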